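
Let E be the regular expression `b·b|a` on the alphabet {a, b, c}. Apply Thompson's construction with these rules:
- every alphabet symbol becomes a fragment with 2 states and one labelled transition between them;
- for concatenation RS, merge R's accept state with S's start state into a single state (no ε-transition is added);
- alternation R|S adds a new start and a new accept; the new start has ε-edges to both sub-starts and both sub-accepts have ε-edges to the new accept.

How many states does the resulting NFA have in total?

By structural recursion:
Each of the 3 symbol leaves contributes a 2-state fragment.
  b·b — 3 states
  b·b|a — 7 states

7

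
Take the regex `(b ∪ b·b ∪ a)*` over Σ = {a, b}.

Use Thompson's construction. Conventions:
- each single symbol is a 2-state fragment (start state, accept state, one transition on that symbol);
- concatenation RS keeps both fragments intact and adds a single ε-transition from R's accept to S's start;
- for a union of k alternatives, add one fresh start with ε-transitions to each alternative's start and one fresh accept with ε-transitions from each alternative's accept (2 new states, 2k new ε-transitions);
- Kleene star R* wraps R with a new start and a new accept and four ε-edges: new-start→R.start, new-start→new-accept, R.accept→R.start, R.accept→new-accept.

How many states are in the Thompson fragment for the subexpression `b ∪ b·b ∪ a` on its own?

10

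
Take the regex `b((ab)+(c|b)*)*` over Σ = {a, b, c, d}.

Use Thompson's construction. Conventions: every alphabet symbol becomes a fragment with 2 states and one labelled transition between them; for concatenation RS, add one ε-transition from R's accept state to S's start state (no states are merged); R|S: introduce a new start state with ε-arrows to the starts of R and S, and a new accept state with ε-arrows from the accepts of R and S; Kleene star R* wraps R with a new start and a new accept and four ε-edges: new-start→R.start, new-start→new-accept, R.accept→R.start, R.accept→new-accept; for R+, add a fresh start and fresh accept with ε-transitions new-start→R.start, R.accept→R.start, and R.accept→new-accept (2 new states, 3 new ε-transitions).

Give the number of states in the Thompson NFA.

18

Per subexpression:
Each of the 5 symbol leaves contributes a 2-state fragment.
  ab : 4 states
  (ab)+ : 6 states
  c|b : 6 states
  (c|b)* : 8 states
  (ab)+(c|b)* : 14 states
  ((ab)+(c|b)*)* : 16 states
  b((ab)+(c|b)*)* : 18 states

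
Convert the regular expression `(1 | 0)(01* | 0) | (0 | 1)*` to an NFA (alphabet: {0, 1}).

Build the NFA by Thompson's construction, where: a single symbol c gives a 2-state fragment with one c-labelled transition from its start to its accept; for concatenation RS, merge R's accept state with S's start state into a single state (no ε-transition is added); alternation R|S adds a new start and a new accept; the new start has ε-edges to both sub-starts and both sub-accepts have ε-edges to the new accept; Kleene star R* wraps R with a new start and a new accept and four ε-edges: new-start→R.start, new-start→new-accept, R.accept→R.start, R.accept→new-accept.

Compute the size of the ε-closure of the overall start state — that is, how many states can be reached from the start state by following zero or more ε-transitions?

10

Work bottom-up. For each fragment F, track |ε-closure(F.start)| and whether F's accept lies in that closure (i.e. whether F accepts ε). A single-symbol fragment has closure size 1 and does not accept ε.
  1 | 0 : |ε-closure| = 1 + 1 + 1 = 3 (the new accept is not ε-reachable since no branch accepts ε)
  1* : the star's fresh start ε-reaches both the body's start and the fresh accept: |ε-closure| = 2 + 1 = 3
  01* : |ε-closure| equals the left operand's closure size = 1 (its accept is not ε-reachable, so the closure stops there)
  01* | 0 : new start ε-reaches every alternative's start; none of them accept ε, so the new accept is not reached: |ε-closure| = 1 + 1 + 1 = 3
  (1 | 0)(01* | 0) : same as the first factor's closure: |ε-closure| = 3
  0 | 1 : new start ε-reaches every alternative's start; none of them accept ε, so the new accept is not reached: |ε-closure| = 1 + 1 + 1 = 3
  (0 | 1)* : the star's fresh start ε-reaches both the body's start and the fresh accept: |ε-closure| = 2 + 3 = 5
  (1 | 0)(01* | 0) | (0 | 1)* : new start ε-reaches every alternative's start; at least one alternative accepts ε, so the union's new accept is reached too: |ε-closure| = 1 + 3 + 5 + 1 = 10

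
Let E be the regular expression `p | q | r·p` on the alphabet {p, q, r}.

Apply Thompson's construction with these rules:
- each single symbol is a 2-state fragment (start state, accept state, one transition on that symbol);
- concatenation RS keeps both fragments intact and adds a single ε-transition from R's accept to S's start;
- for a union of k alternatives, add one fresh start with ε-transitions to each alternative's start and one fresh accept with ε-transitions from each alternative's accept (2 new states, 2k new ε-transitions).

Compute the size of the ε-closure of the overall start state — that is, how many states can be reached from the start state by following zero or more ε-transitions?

4

Compute the ε-closure size of each fragment's start state recursively; a symbol fragment's start has no outgoing ε-edge, so its closure is just itself (size 1).
  r·p → |closure| equals the left operand's closure size = 1 (its accept is not ε-reachable, so the closure stops there)
  p | q | r·p → new start ε-reaches every alternative's start; none of them accept ε, so the new accept is not reached: |closure| = 1 + 1 + 1 + 1 = 4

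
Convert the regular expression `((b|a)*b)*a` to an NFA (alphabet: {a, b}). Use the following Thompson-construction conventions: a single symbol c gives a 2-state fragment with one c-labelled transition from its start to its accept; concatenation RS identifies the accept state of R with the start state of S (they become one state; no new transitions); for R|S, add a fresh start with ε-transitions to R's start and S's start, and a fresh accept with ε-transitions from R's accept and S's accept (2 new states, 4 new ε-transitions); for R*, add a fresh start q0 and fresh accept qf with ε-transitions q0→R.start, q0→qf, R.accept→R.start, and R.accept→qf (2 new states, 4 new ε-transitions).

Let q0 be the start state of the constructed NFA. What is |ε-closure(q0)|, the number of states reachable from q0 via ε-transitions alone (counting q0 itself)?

7

Compute the ε-closure size of each fragment's start state recursively; a symbol fragment's start has no outgoing ε-edge, so its closure is just itself (size 1).
  b|a : new start ε-reaches every alternative's start; none of them accept ε, so the new accept is not reached: |ε-closure| = 1 + 1 + 1 = 3
  (b|a)* : the star's fresh start ε-reaches both the body's start and the fresh accept: |ε-closure| = 2 + 3 = 5
  (b|a)*b : |ε-closure| = 5 + (1−1) = 5 (closure spills across the concat boundary because the left factor accepts ε)
  ((b|a)*b)* : new start has ε-edges to the inner start and to the new accept, so |ε-closure| = 2 + 5 = 7
  ((b|a)*b)*a : |ε-closure| = 7 + (1−1) = 7 (closure spills across the concat boundary because the left factor accepts ε)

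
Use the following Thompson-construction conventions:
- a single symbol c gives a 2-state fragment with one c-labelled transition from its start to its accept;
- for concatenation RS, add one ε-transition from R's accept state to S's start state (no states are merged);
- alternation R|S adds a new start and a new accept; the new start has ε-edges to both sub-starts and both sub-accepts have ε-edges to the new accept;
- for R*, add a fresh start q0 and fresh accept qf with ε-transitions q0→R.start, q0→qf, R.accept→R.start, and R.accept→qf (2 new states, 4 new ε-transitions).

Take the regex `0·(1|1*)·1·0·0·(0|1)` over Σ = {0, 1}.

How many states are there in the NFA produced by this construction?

22

Per subexpression:
Each of the 8 symbol leaves contributes a 2-state fragment.
  1* : 4 states
  1|1* : 8 states
  0|1 : 6 states
  0·(1|1*)·1·0·0·(0|1) : 22 states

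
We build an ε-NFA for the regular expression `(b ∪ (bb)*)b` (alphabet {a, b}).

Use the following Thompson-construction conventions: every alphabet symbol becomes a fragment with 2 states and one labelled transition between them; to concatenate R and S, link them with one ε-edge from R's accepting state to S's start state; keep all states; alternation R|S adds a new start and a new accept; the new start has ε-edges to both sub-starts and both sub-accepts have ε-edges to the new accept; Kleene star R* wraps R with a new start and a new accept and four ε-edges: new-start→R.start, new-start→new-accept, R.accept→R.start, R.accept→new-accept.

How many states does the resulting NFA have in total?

12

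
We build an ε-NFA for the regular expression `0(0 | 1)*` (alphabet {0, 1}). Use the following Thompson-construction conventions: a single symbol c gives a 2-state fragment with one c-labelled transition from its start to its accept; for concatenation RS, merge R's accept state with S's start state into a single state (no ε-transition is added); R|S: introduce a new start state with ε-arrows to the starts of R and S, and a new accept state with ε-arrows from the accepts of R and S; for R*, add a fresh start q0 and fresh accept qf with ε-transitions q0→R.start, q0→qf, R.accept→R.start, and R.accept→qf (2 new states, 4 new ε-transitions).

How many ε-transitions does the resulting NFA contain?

8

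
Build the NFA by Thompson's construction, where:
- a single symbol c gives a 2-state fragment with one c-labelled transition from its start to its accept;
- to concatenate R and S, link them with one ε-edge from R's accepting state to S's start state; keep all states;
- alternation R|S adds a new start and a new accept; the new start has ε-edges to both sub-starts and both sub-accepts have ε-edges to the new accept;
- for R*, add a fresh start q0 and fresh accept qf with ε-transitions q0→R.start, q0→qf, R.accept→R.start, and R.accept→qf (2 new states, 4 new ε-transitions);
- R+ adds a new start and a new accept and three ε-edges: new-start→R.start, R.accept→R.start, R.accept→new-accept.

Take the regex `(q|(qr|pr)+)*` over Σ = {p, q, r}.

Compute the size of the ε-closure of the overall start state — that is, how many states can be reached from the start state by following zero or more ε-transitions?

Let C(F) = |ε-closure(F.start)| within fragment F, and note whether F accepts ε. Symbol fragments have C = 1 and do not accept ε. Then:
  qr — |closure| equals the left operand's closure size = 1 (its accept is not ε-reachable, so the closure stops there)
  pr — |closure| equals the left operand's closure size = 1 (its accept is not ε-reachable, so the closure stops there)
  qr|pr — |closure| = 1 + 1 + 1 = 3 (the new accept is not ε-reachable since no branch accepts ε)
  (qr|pr)+ — |closure| = 1 + 3 = 4 (the body doesn't accept ε, so the new accept is not reached)
  q|(qr|pr)+ — |closure| = 1 + 1 + 4 = 6 (the new accept is not ε-reachable since no branch accepts ε)
  (q|(qr|pr)+)* — new start has ε-edges to the inner start and to the new accept, so |closure| = 2 + 6 = 8

8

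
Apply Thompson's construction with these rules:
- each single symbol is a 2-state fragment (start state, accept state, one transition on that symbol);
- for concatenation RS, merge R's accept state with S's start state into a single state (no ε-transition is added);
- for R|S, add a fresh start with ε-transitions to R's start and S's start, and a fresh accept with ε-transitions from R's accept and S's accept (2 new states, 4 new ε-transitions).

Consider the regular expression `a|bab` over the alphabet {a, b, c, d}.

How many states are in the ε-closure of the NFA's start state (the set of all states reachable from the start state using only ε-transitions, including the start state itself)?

3

Let C(F) = |ε-closure(F.start)| within fragment F, and note whether F accepts ε. Symbol fragments have C = 1 and do not accept ε. Then:
  bab : same as the first factor's closure: |ε-closure| = 1
  a|bab : new start ε-reaches every alternative's start; none of them accept ε, so the new accept is not reached: |ε-closure| = 1 + 1 + 1 = 3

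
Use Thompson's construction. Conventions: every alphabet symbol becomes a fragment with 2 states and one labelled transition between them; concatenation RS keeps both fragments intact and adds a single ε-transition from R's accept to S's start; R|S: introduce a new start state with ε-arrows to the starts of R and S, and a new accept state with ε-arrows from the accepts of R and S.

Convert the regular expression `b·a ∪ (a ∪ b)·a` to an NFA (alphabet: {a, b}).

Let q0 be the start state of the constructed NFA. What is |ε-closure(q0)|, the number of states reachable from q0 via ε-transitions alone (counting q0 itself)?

Work bottom-up. For each fragment F, track |ε-closure(F.start)| and whether F's accept lies in that closure (i.e. whether F accepts ε). A single-symbol fragment has closure size 1 and does not accept ε.
  b·a → |closure| equals the left operand's closure size = 1 (its accept is not ε-reachable, so the closure stops there)
  a ∪ b → |closure| = 1 + 1 + 1 = 3 (the new accept is not ε-reachable since no branch accepts ε)
  (a ∪ b)·a → same as the first factor's closure: |closure| = 3
  b·a ∪ (a ∪ b)·a → |closure| = 1 + 1 + 3 = 5 (the new accept is not ε-reachable since no branch accepts ε)

5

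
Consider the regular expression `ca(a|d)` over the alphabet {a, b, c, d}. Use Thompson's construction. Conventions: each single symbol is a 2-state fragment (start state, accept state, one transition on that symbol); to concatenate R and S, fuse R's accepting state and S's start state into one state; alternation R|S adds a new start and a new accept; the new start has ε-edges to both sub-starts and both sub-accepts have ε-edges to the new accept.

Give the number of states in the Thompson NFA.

8

Per subexpression:
Each of the 4 symbol leaves contributes a 2-state fragment.
  a|d : 6 states
  ca(a|d) : 8 states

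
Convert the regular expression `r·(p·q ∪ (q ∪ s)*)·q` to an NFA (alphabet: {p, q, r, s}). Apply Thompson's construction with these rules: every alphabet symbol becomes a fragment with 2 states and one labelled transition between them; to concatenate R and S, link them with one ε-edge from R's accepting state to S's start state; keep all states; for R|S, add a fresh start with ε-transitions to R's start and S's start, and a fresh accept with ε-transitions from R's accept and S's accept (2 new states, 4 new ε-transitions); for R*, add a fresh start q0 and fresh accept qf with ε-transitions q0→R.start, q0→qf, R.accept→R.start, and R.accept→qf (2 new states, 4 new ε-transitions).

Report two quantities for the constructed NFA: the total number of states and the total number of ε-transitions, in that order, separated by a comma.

18, 15

Per subexpression:
Each of the 6 symbol leaves contributes 2 states and 0 ε-transitions.
  p·q : 4 states, 1 ε-transition
  q ∪ s : 6 states, 4 ε-transitions
  (q ∪ s)* : 8 states, 8 ε-transitions
  p·q ∪ (q ∪ s)* : 14 states, 13 ε-transitions
  r·(p·q ∪ (q ∪ s)*)·q : 18 states, 15 ε-transitions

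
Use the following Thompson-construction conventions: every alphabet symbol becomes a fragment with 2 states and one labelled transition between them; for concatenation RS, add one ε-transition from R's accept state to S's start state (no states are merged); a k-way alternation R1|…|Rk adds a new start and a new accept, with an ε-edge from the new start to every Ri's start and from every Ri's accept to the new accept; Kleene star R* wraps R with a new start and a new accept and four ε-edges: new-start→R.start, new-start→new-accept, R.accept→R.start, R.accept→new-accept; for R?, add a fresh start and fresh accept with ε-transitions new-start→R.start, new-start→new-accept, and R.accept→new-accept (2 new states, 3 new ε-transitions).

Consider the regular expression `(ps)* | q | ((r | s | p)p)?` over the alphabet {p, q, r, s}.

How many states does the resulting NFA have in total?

22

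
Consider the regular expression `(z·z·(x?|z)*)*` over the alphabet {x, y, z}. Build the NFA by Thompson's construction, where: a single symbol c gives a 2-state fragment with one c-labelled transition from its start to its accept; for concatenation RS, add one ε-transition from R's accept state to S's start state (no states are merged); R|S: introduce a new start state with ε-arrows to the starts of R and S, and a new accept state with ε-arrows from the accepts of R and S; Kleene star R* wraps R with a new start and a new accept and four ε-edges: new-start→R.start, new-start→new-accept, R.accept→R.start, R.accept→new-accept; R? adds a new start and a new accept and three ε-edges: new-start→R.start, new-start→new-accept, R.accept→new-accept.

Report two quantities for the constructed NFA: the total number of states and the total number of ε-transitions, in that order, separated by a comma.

16, 17

Bottom-up over the parse tree:
Each of the 4 symbol leaves contributes 2 states and 0 ε-transitions.
  x? — 4 states, 3 ε-transitions
  x?|z — 8 states, 7 ε-transitions
  (x?|z)* — 10 states, 11 ε-transitions
  z·z·(x?|z)* — 14 states, 13 ε-transitions
  (z·z·(x?|z)*)* — 16 states, 17 ε-transitions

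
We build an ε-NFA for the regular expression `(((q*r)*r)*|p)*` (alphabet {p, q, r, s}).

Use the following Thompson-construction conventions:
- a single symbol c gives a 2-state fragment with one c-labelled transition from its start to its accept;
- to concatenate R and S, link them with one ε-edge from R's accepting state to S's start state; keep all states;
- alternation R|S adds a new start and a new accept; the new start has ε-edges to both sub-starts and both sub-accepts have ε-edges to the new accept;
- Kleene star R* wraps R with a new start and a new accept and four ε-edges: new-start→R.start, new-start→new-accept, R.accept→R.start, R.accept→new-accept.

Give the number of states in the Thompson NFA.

Building bottom-up:
Each of the 4 symbol leaves contributes a 2-state fragment.
  q* : 4 states
  q*r : 6 states
  (q*r)* : 8 states
  (q*r)*r : 10 states
  ((q*r)*r)* : 12 states
  ((q*r)*r)*|p : 16 states
  (((q*r)*r)*|p)* : 18 states

18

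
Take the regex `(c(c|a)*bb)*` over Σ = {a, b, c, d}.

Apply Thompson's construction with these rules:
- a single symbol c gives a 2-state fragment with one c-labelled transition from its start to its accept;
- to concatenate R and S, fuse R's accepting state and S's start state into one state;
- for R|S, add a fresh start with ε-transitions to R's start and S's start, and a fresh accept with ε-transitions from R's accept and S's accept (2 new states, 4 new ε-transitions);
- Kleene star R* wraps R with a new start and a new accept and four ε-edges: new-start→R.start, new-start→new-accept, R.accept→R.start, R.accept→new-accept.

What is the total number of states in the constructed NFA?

Recursing over subexpressions:
Each of the 5 symbol leaves contributes a 2-state fragment.
  c|a = 6 states
  (c|a)* = 8 states
  c(c|a)*bb = 11 states
  (c(c|a)*bb)* = 13 states

13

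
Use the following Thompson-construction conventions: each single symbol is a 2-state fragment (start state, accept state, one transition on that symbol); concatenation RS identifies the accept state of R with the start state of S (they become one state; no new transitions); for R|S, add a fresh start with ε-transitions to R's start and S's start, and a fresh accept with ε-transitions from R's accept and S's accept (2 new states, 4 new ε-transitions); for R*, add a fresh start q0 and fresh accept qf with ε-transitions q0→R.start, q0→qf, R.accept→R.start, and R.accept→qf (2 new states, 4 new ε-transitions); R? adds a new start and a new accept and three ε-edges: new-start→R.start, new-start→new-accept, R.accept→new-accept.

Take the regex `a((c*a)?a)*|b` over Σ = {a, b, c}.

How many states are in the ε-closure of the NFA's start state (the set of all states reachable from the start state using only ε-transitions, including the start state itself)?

3

Work bottom-up. For each fragment F, track |ε-closure(F.start)| and whether F's accept lies in that closure (i.e. whether F accepts ε). A single-symbol fragment has closure size 1 and does not accept ε.
  c* — the star's fresh start ε-reaches both the body's start and the fresh accept: |ε-closure| = 2 + 1 = 3
  c*a — the left operand accepts ε, so the closure extends into the next operand (the shared merged state is already counted); |ε-closure| = 3 + (1−1) = 3
  (c*a)? — new start has ε-edges to the inner start and to the new accept, so |ε-closure| = 2 + 3 = 5
  (c*a)?a — the left operand accepts ε, so the closure extends into the next operand (the shared merged state is already counted); |ε-closure| = 5 + (1−1) = 5
  ((c*a)?a)* — |ε-closure| = 1 (new start) + 5 (body) + 1 (new accept) = 7
  a((c*a)?a)* — same as the first factor's closure: |ε-closure| = 1
  a((c*a)?a)*|b — new start ε-reaches every alternative's start; none of them accept ε, so the new accept is not reached: |ε-closure| = 1 + 1 + 1 = 3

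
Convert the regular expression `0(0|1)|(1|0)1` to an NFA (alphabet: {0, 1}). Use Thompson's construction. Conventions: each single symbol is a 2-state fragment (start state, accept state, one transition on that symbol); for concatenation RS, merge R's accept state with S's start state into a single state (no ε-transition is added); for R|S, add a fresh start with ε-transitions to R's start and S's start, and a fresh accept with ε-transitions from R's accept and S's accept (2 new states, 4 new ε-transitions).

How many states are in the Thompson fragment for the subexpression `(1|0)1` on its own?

7

Fragment for `(1|0)1`:
Each of the 3 symbol leaves contributes a 2-state fragment.
  1|0 : 6 states
  (1|0)1 : 7 states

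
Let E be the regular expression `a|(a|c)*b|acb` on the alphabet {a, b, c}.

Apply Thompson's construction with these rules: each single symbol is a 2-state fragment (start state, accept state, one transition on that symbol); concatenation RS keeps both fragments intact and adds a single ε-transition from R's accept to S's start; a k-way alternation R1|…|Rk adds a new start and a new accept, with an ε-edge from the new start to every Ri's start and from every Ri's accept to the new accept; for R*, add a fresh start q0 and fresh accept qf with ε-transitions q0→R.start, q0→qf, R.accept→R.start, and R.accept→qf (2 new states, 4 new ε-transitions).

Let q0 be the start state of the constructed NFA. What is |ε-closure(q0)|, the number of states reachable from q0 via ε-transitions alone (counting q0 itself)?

Let C(F) = |ε-closure(F.start)| within fragment F, and note whether F accepts ε. Symbol fragments have C = 1 and do not accept ε. Then:
  a|c : |ε-closure| = 1 + 1 + 1 = 3 (the new accept is not ε-reachable since no branch accepts ε)
  (a|c)* : |ε-closure| = 1 (new start) + 3 (body) + 1 (new accept) = 5
  (a|c)*b : |ε-closure| = 5 + 1 = 6 (closure spills across the concat boundary because the left factor accepts ε)
  acb : |ε-closure| equals the left operand's closure size = 1 (its accept is not ε-reachable, so the closure stops there)
  a|(a|c)*b|acb : new start ε-reaches every alternative's start; none of them accept ε, so the new accept is not reached: |ε-closure| = 1 + 1 + 6 + 1 = 9

9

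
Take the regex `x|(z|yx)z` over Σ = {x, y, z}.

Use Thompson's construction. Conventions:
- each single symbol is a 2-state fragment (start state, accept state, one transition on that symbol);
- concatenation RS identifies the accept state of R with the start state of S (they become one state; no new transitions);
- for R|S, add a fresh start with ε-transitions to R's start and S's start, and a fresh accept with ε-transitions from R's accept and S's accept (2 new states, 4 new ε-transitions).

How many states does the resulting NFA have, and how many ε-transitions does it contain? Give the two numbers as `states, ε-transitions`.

By structural recursion:
Each of the 5 symbol leaves contributes 2 states and 0 ε-transitions.
  yx — 3 states, 0 ε-transitions
  z|yx — 7 states, 4 ε-transitions
  (z|yx)z — 8 states, 4 ε-transitions
  x|(z|yx)z — 12 states, 8 ε-transitions

12, 8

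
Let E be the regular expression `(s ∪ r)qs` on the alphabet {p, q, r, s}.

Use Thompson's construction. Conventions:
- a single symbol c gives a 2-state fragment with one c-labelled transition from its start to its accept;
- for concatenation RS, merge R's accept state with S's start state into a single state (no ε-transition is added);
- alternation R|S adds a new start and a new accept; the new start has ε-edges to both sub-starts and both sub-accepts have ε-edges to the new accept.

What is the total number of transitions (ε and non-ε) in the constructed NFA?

Recursing over subexpressions:
Each of the 4 symbol leaves contributes 1 transition (1 symbol, 0 ε).
  s ∪ r : 6 transitions (2 symbol, 4 ε)
  (s ∪ r)qs : 8 transitions (4 symbol, 4 ε)

8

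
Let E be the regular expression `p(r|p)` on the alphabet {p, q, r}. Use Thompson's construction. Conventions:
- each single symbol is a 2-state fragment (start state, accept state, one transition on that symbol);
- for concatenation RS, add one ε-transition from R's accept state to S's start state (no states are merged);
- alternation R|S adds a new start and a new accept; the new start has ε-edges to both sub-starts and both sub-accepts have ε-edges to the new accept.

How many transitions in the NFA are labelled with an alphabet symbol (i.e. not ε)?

3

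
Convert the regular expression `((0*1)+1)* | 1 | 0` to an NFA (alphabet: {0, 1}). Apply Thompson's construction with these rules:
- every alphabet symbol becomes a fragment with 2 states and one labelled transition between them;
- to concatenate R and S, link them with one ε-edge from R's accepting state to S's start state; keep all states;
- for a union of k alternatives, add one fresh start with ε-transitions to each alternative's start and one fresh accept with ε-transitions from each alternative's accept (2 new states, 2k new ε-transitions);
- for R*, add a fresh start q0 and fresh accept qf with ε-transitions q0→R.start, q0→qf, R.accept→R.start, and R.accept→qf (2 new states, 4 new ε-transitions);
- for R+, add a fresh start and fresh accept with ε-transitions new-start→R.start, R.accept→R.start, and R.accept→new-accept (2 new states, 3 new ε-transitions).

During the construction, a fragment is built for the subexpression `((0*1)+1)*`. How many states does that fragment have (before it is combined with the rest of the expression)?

Fragment for `((0*1)+1)*`:
Each of the 3 symbol leaves contributes a 2-state fragment.
  0* : 4 states
  0*1 : 6 states
  (0*1)+ : 8 states
  (0*1)+1 : 10 states
  ((0*1)+1)* : 12 states

12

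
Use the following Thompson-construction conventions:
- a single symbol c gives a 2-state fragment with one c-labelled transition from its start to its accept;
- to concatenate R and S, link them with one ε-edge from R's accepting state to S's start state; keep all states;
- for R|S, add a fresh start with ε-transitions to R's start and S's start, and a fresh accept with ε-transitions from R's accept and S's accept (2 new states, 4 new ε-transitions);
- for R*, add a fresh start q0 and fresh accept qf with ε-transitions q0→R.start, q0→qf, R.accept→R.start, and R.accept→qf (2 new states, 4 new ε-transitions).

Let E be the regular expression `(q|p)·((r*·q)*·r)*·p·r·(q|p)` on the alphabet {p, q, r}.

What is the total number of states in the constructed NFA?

28

Per subexpression:
Each of the 9 symbol leaves contributes a 2-state fragment.
  q|p → 6 states
  r* → 4 states
  r*·q → 6 states
  (r*·q)* → 8 states
  (r*·q)*·r → 10 states
  ((r*·q)*·r)* → 12 states
  q|p → 6 states
  (q|p)·((r*·q)*·r)*·p·r·(q|p) → 28 states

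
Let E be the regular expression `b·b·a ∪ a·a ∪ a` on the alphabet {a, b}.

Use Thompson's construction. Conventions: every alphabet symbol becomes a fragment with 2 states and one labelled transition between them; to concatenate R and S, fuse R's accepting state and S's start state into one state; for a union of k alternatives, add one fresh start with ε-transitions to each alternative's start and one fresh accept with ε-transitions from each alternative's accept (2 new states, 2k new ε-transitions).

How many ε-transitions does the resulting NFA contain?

By structural recursion:
Each of the 6 symbol leaves contributes 0 ε-transitions.
  b·b·a → 0 ε-transitions
  a·a → 0 ε-transitions
  b·b·a ∪ a·a ∪ a → 6 ε-transitions

6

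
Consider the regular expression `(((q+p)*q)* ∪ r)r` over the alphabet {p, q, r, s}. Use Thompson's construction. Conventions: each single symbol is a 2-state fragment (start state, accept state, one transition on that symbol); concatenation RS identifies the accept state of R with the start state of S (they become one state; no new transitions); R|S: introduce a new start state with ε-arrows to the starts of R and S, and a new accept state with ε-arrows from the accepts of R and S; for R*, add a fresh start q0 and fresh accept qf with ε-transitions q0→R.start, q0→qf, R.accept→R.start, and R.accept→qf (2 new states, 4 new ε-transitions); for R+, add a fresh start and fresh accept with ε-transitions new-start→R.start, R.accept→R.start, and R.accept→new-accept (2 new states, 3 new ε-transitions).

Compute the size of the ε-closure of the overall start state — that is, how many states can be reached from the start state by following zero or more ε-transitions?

Compute the ε-closure size of each fragment's start state recursively; a symbol fragment's start has no outgoing ε-edge, so its closure is just itself (size 1).
  q+ → new start ε-reaches only the body's start; the new accept needs a symbol first: |ε-closure| = 1 + 1 = 2
  q+p → |ε-closure| equals the left operand's closure size = 2 (its accept is not ε-reachable, so the closure stops there)
  (q+p)* → |ε-closure| = 1 (new start) + 2 (body) + 1 (new accept) = 4
  (q+p)*q → |ε-closure| = 4 + (1−1) = 4 (closure spills across the concat boundary because the left factor accepts ε)
  ((q+p)*q)* → the star's fresh start ε-reaches both the body's start and the fresh accept: |ε-closure| = 2 + 4 = 6
  ((q+p)*q)* ∪ r → new start ε-reaches every alternative's start; at least one alternative accepts ε, so the union's new accept is reached too: |ε-closure| = 1 + 6 + 1 + 1 = 9
  (((q+p)*q)* ∪ r)r → the left operand accepts ε, so the closure extends into the next operand (the shared merged state is already counted); |ε-closure| = 9 + (1−1) = 9

9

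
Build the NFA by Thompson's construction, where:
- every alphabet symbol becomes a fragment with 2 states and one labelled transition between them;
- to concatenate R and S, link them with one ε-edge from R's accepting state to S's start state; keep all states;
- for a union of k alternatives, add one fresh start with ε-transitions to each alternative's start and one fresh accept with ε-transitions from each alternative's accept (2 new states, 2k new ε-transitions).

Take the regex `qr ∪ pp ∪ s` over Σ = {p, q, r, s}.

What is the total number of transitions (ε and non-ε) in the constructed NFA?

Recursing over subexpressions:
Each of the 5 symbol leaves contributes 1 transition (1 symbol, 0 ε).
  qr — 3 transitions (2 symbol, 1 ε)
  pp — 3 transitions (2 symbol, 1 ε)
  qr ∪ pp ∪ s — 13 transitions (5 symbol, 8 ε)

13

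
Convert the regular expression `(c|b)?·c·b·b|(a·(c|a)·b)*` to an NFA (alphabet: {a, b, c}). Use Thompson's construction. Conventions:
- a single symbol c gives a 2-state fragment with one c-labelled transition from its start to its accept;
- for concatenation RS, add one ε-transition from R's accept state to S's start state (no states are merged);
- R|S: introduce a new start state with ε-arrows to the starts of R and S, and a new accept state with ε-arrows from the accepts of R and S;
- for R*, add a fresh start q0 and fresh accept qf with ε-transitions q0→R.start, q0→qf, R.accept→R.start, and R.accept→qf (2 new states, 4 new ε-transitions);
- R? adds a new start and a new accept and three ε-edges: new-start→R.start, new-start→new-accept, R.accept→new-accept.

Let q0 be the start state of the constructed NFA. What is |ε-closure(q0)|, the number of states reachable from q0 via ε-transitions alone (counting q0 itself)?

11

Work bottom-up. For each fragment F, track |ε-closure(F.start)| and whether F's accept lies in that closure (i.e. whether F accepts ε). A single-symbol fragment has closure size 1 and does not accept ε.
  c|b : new start ε-reaches every alternative's start; none of them accept ε, so the new accept is not reached: C = 1 + 1 + 1 = 3
  (c|b)? : C = 1 (new start) + 3 (body) + 1 (new accept, via ε) = 5
  (c|b)?·c·b·b : C = 5 + 1 = 6 (closure spills across the concat boundary because the left factor accepts ε)
  c|a : C = 1 + 1 + 1 = 3 (the new accept is not ε-reachable since no branch accepts ε)
  a·(c|a)·b : C equals the left operand's closure size = 1 (its accept is not ε-reachable, so the closure stops there)
  (a·(c|a)·b)* : the star's fresh start ε-reaches both the body's start and the fresh accept: C = 2 + 1 = 3
  (c|b)?·c·b·b|(a·(c|a)·b)* : C = 1 (new start) + (6 + 3) + 1 (new accept, since some branch ε-reaches its own accept) = 11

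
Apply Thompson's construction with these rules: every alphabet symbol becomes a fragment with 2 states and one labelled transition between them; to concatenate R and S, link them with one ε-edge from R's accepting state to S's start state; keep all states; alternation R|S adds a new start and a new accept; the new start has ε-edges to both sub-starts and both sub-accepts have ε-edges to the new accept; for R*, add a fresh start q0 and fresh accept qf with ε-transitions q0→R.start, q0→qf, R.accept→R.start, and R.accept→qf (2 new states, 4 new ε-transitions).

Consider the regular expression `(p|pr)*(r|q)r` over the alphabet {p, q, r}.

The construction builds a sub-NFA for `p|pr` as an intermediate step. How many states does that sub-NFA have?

Fragment for `p|pr`:
Each of the 3 symbol leaves contributes a 2-state fragment.
  pr → 4 states
  p|pr → 8 states

8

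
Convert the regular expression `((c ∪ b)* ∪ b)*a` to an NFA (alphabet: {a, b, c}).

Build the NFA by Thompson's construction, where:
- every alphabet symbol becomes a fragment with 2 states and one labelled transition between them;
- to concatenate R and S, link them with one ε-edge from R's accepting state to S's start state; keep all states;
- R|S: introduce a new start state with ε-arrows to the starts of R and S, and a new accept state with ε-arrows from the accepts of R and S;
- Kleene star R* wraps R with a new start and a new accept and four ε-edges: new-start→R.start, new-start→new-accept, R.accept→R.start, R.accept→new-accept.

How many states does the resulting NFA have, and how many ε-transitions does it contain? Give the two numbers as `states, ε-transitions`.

16, 17

Per subexpression:
Each of the 4 symbol leaves contributes 2 states and 0 ε-transitions.
  c ∪ b : 6 states, 4 ε-transitions
  (c ∪ b)* : 8 states, 8 ε-transitions
  (c ∪ b)* ∪ b : 12 states, 12 ε-transitions
  ((c ∪ b)* ∪ b)* : 14 states, 16 ε-transitions
  ((c ∪ b)* ∪ b)*a : 16 states, 17 ε-transitions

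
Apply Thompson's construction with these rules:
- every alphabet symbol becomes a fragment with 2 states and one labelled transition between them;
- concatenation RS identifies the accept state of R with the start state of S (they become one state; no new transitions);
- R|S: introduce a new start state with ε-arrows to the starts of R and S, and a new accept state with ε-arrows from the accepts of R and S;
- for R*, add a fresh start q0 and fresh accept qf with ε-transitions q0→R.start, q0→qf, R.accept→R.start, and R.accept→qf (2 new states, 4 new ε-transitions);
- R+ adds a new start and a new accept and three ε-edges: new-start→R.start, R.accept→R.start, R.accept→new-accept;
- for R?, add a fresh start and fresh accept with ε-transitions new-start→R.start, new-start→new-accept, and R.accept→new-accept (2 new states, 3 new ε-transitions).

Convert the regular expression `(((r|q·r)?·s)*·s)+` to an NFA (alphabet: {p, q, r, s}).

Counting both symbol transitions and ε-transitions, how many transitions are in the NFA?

Bottom-up over the parse tree:
Each of the 5 symbol leaves contributes 1 transition (1 symbol, 0 ε).
  q·r → 2 transitions (2 symbol, 0 ε)
  r|q·r → 7 transitions (3 symbol, 4 ε)
  (r|q·r)? → 10 transitions (3 symbol, 7 ε)
  (r|q·r)?·s → 11 transitions (4 symbol, 7 ε)
  ((r|q·r)?·s)* → 15 transitions (4 symbol, 11 ε)
  ((r|q·r)?·s)*·s → 16 transitions (5 symbol, 11 ε)
  (((r|q·r)?·s)*·s)+ → 19 transitions (5 symbol, 14 ε)

19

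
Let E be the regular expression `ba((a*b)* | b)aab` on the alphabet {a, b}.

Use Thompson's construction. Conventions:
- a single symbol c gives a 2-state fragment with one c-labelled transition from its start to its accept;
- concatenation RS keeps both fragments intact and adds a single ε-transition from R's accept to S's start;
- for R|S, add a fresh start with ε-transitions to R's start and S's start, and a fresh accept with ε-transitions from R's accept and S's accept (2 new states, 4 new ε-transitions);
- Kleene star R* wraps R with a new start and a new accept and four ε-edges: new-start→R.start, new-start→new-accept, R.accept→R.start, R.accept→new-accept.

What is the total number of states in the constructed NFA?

By structural recursion:
Each of the 8 symbol leaves contributes a 2-state fragment.
  a* : 4 states
  a*b : 6 states
  (a*b)* : 8 states
  (a*b)* | b : 12 states
  ba((a*b)* | b)aab : 22 states

22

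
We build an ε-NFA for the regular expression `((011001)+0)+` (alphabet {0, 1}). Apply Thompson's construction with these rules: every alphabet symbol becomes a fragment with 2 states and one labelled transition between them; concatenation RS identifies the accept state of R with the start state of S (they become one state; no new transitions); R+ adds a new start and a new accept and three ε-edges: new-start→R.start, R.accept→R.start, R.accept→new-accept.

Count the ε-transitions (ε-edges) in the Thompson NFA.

6

Building bottom-up:
Each of the 7 symbol leaves contributes 0 ε-transitions.
  011001 — 0 ε-transitions
  (011001)+ — 3 ε-transitions
  (011001)+0 — 3 ε-transitions
  ((011001)+0)+ — 6 ε-transitions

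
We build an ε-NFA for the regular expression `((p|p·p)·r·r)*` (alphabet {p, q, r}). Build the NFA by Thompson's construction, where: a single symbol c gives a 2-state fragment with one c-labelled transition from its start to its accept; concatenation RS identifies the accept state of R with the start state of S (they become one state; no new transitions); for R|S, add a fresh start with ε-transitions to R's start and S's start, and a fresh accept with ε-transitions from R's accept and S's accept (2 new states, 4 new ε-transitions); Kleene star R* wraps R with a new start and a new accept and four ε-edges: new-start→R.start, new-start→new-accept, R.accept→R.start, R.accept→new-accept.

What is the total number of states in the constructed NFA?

11

Bottom-up over the parse tree:
Each of the 5 symbol leaves contributes a 2-state fragment.
  p·p = 3 states
  p|p·p = 7 states
  (p|p·p)·r·r = 9 states
  ((p|p·p)·r·r)* = 11 states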